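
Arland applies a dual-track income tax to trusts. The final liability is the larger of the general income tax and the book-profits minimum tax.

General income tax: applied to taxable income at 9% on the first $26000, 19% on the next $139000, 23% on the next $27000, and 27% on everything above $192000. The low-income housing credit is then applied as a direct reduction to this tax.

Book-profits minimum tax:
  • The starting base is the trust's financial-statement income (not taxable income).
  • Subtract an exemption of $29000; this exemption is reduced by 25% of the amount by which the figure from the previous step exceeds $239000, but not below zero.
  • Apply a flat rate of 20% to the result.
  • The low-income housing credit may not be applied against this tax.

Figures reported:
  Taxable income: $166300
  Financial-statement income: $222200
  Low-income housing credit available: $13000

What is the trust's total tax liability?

Book-profits minimum tax:
  Base (financial-statement income): $222200
  Exemption: $222200 ≤ $239000, so full $29000 applies
  Base: $222200 − $29000 = $193200
  $193200 × 20% = $38640

General income tax:
  $26000 × 9% = $2340
  $139000 × 19% = $26410
  $1300 × 23% = $299
  → $29049
  Less low-income housing credit $13000 → $16049

$38640 > $16049, so the book-profits minimum tax is the binding amount.

$38640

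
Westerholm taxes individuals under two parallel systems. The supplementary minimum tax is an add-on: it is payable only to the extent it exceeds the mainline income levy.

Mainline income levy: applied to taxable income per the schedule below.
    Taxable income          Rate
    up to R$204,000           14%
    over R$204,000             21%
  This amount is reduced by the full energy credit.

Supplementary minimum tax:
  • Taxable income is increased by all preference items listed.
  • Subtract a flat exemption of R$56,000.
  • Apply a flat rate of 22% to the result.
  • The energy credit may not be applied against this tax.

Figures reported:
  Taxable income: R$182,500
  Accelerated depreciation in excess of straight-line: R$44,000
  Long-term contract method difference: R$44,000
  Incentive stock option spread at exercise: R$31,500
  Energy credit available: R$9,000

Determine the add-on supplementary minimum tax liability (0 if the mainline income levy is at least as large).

R$37,570

Supplementary minimum tax:
  Adjusted income: R$182,500 + R$44,000 + R$44,000 + R$31,500 = R$302,000
  Less exemption R$56,000 → base R$246,000
  R$246,000 × 22% = R$54,120

Mainline income levy:
  R$182,500 × 14% = R$25,550
  Less energy credit R$9,000 → R$16,550

Excess of supplementary minimum tax over mainline income levy: R$54,120 − R$16,550 = R$37,570.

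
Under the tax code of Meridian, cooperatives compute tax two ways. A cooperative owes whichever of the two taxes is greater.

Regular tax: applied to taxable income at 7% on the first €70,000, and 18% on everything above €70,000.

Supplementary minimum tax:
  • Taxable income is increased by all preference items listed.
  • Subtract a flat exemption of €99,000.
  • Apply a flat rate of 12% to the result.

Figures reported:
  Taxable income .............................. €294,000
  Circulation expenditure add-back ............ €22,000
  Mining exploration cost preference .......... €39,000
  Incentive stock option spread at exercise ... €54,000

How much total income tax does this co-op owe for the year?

Supplementary minimum tax:
  Adjusted income: €294,000 + €22,000 + €39,000 + €54,000 = €409,000
  Less exemption €99,000 → base €310,000
  €310,000 × 12% = €37,200

Regular tax:
  €70,000 × 7% = €4,900
  €224,000 × 18% = €40,320
  → €45,220

€45,220 > €37,200, so the regular tax governs.

€45,220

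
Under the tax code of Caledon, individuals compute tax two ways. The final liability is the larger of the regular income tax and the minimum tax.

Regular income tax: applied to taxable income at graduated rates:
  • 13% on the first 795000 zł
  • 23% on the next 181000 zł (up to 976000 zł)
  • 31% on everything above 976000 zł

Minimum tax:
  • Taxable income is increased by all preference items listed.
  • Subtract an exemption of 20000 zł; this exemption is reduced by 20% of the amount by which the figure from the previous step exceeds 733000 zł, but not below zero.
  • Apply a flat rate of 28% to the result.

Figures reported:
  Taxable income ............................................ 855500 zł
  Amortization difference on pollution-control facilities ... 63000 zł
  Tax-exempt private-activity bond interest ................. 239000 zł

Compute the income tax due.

324100 zł

Minimum tax:
  Adjusted income: 855500 zł + 63000 zł + 239000 zł = 1157500 zł
  Exemption: 20% × (1157500 zł − 733000 zł) = 84900 zł ≥ 20000 zł, so the exemption is fully phased out
  Base: 1157500 zł − 0 zł = 1157500 zł
  1157500 zł × 28% = 324100 zł

Regular income tax:
  795000 zł × 13% = 103350 zł
  60500 zł × 23% = 13915 zł
  → 117265 zł

324100 zł > 117265 zł, so the minimum tax is the binding amount.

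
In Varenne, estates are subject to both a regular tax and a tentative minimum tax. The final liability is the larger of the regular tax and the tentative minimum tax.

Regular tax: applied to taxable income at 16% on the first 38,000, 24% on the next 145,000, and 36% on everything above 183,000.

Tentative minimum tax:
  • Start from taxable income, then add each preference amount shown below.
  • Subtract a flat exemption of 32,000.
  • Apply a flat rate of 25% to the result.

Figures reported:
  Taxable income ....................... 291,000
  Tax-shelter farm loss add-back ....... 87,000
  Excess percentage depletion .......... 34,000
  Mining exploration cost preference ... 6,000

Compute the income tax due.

96,500

Tentative minimum tax:
  Adjusted income: 291,000 + 87,000 + 34,000 + 6,000 = 418,000
  Less exemption 32,000 → base 386,000
  386,000 × 25% = 96,500

Regular tax:
  38,000 × 16% = 6,080
  145,000 × 24% = 34,800
  108,000 × 36% = 38,880
  → 79,760

96,500 > 79,760, so the tentative minimum tax is the binding amount.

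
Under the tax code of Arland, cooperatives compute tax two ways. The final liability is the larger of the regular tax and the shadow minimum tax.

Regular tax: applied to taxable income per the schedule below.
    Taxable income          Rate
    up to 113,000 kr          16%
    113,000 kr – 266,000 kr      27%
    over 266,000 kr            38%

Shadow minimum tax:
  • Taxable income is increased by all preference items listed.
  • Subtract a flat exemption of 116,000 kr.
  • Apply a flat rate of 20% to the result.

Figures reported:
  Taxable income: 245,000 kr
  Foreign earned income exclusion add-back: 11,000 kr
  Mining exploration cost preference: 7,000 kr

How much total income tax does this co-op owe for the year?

Shadow minimum tax:
  Adjusted income: 245,000 kr + 11,000 kr + 7,000 kr = 263,000 kr
  Less exemption 116,000 kr → base 147,000 kr
  147,000 kr × 20% = 29,400 kr

Regular tax:
  113,000 kr × 16% = 18,080 kr
  132,000 kr × 27% = 35,640 kr
  → 53,720 kr

53,720 kr > 29,400 kr, so the regular tax governs.

53,720 kr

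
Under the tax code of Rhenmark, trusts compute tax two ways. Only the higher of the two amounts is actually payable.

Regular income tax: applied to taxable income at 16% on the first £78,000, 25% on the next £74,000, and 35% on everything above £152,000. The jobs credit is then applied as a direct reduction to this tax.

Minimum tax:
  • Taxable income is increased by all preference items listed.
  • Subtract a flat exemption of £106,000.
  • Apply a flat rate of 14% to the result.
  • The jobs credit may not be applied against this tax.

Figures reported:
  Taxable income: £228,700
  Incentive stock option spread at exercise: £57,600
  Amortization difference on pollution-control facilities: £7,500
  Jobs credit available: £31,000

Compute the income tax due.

£26,825

Regular income tax:
  £78,000 × 16% = £12,480
  £74,000 × 25% = £18,500
  £76,700 × 35% = £26,845
  → £57,825
  Less jobs credit £31,000 → £26,825

Minimum tax:
  Adjusted income: £228,700 + £57,600 + £7,500 = £293,800
  Less exemption £106,000 → base £187,800
  £187,800 × 14% = £26,292

£26,825 > £26,292, so the regular income tax governs.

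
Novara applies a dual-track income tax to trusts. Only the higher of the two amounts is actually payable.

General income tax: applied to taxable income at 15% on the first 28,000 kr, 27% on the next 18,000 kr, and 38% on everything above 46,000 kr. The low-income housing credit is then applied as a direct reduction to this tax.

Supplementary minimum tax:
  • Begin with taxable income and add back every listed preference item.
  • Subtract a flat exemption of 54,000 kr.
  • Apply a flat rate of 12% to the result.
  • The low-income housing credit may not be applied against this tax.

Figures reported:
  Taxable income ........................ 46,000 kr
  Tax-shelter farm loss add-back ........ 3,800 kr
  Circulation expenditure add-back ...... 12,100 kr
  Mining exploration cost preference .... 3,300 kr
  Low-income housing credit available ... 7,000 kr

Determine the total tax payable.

General income tax:
  28,000 kr × 15% = 4,200 kr
  18,000 kr × 27% = 4,860 kr
  → 9,060 kr
  Less low-income housing credit 7,000 kr → 2,060 kr

Supplementary minimum tax:
  Adjusted income: 46,000 kr + 3,800 kr + 12,100 kr + 3,300 kr = 65,200 kr
  Less exemption 54,000 kr → base 11,200 kr
  11,200 kr × 12% = 1,344 kr

2,060 kr > 1,344 kr, so the general income tax governs.

2,060 kr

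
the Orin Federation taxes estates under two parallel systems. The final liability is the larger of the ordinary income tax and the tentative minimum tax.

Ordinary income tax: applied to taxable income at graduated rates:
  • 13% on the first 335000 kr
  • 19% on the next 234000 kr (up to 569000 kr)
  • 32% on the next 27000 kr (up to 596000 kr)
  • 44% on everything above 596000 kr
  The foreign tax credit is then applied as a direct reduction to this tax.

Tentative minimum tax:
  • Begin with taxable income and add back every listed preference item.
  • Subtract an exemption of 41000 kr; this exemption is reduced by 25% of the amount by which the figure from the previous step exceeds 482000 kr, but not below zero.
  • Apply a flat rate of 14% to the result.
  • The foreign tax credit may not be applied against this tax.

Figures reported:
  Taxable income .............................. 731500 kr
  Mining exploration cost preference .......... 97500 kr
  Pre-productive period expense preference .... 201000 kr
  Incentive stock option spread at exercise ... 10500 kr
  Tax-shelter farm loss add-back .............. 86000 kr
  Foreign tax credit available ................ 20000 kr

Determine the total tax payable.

Ordinary income tax:
  335000 kr × 13% = 43550 kr
  234000 kr × 19% = 44460 kr
  27000 kr × 32% = 8640 kr
  135500 kr × 44% = 59620 kr
  → 156270 kr
  Less foreign tax credit 20000 kr → 136270 kr

Tentative minimum tax:
  Adjusted income: 731500 kr + 97500 kr + 201000 kr + 10500 kr + 86000 kr = 1126500 kr
  Exemption: 25% × (1126500 kr − 482000 kr) = 161125 kr ≥ 41000 kr, so the exemption is fully phased out
  Base: 1126500 kr − 0 kr = 1126500 kr
  1126500 kr × 14% = 157710 kr

157710 kr > 136270 kr, so the tentative minimum tax is the binding amount.

157710 kr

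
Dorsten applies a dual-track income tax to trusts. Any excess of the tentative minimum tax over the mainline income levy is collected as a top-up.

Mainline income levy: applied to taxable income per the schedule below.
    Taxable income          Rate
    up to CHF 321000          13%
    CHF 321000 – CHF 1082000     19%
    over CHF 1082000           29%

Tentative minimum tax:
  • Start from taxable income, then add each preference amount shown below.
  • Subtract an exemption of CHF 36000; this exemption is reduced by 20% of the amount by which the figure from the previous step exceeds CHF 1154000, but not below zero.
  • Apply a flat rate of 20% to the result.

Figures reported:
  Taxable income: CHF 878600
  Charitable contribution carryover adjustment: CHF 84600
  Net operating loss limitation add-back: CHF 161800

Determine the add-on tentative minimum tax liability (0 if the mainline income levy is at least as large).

CHF 70126

Mainline income levy:
  CHF 321000 × 13% = CHF 41730
  CHF 557600 × 19% = CHF 105944
  → CHF 147674

Tentative minimum tax:
  Adjusted income: CHF 878600 + CHF 84600 + CHF 161800 = CHF 1125000
  Exemption: CHF 1125000 ≤ CHF 1154000, so full CHF 36000 applies
  Base: CHF 1125000 − CHF 36000 = CHF 1089000
  CHF 1089000 × 20% = CHF 217800

Excess of tentative minimum tax over mainline income levy: CHF 217800 − CHF 147674 = CHF 70126.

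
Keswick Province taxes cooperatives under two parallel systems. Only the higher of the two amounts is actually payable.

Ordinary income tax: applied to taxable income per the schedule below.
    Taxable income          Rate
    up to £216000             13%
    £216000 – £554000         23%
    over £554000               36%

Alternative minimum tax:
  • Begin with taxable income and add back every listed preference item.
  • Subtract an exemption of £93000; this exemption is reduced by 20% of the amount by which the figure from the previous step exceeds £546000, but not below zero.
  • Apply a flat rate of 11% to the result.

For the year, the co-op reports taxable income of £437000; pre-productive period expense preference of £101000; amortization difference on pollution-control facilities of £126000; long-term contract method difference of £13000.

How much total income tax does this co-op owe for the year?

Ordinary income tax:
  £216000 × 13% = £28080
  £221000 × 23% = £50830
  → £78910

Alternative minimum tax:
  Adjusted income: £437000 + £101000 + £126000 + £13000 = £677000
  Exemption: £93000 − 20% × (£677000 − £546000) = £93000 − £26200 = £66800
  Base: £677000 − £66800 = £610200
  £610200 × 11% = £67122

£78910 > £67122, so the ordinary income tax governs.

£78910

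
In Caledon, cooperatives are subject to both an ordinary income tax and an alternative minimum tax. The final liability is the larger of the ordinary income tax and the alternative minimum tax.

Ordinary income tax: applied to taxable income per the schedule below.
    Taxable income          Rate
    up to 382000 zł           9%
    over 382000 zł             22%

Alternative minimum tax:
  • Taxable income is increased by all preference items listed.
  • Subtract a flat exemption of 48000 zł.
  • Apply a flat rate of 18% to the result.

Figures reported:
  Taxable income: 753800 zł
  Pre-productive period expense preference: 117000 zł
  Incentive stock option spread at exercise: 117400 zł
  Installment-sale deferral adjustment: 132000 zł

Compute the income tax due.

192996 zł

Alternative minimum tax:
  Adjusted income: 753800 zł + 117000 zł + 117400 zł + 132000 zł = 1120200 zł
  Less exemption 48000 zł → base 1072200 zł
  1072200 zł × 18% = 192996 zł

Ordinary income tax:
  382000 zł × 9% = 34380 zł
  371800 zł × 22% = 81796 zł
  → 116176 zł

192996 zł > 116176 zł, so the alternative minimum tax is the binding amount.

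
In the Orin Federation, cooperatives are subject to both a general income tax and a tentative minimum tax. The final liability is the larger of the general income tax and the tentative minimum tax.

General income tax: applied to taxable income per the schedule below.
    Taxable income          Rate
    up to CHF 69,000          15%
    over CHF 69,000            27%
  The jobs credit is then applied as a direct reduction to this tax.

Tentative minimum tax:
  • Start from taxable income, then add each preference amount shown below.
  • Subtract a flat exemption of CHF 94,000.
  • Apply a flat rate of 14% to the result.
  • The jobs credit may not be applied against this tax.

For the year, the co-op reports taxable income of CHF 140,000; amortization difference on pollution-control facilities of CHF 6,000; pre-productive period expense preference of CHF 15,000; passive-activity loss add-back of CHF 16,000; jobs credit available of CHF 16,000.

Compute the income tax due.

CHF 13,520

General income tax:
  CHF 69,000 × 15% = CHF 10,350
  CHF 71,000 × 27% = CHF 19,170
  → CHF 29,520
  Less jobs credit CHF 16,000 → CHF 13,520

Tentative minimum tax:
  Adjusted income: CHF 140,000 + CHF 6,000 + CHF 15,000 + CHF 16,000 = CHF 177,000
  Less exemption CHF 94,000 → base CHF 83,000
  CHF 83,000 × 14% = CHF 11,620

CHF 13,520 > CHF 11,620, so the general income tax governs.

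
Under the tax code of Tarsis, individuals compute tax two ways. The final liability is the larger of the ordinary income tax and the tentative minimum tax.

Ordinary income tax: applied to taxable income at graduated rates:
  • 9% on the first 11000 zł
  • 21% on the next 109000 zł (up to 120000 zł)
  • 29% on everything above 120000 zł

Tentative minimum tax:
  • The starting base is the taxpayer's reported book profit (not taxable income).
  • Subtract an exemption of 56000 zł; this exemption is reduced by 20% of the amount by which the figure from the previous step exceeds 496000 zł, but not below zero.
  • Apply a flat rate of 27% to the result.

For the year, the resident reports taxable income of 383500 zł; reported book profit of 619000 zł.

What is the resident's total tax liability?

Ordinary income tax:
  11000 zł × 9% = 990 zł
  109000 zł × 21% = 22890 zł
  263500 zł × 29% = 76415 zł
  → 100295 zł

Tentative minimum tax:
  Base (reported book profit): 619000 zł
  Exemption: 56000 zł − 20% × (619000 zł − 496000 zł) = 56000 zł − 24600 zł = 31400 zł
  Base: 619000 zł − 31400 zł = 587600 zł
  587600 zł × 27% = 158652 zł

158652 zł > 100295 zł, so the tentative minimum tax is the binding amount.

158652 zł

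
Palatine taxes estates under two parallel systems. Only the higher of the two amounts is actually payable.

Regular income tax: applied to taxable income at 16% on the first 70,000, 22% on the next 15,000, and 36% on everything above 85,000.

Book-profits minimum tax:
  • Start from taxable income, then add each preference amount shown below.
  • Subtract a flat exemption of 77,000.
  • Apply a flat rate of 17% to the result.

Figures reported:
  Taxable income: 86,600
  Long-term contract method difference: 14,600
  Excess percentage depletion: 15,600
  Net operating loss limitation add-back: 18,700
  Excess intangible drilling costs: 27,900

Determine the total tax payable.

15,076

Regular income tax:
  70,000 × 16% = 11,200
  15,000 × 22% = 3,300
  1,600 × 36% = 576
  → 15,076

Book-profits minimum tax:
  Adjusted income: 86,600 + 14,600 + 15,600 + 18,700 + 27,900 = 163,400
  Less exemption 77,000 → base 86,400
  86,400 × 17% = 14,688

15,076 > 14,688, so the regular income tax governs.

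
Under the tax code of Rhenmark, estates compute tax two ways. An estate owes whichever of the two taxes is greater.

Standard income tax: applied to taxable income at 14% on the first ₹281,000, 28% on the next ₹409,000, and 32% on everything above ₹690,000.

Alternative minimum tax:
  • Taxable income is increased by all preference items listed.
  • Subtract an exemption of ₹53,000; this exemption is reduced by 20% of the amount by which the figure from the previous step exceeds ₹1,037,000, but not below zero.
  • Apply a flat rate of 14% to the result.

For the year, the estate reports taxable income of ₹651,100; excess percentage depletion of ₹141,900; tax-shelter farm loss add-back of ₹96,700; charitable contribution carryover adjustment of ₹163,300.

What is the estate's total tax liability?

₹142,968

Alternative minimum tax:
  Adjusted income: ₹651,100 + ₹141,900 + ₹96,700 + ₹163,300 = ₹1,053,000
  Exemption: ₹53,000 − 20% × (₹1,053,000 − ₹1,037,000) = ₹53,000 − ₹3,200 = ₹49,800
  Base: ₹1,053,000 − ₹49,800 = ₹1,003,200
  ₹1,003,200 × 14% = ₹140,448

Standard income tax:
  ₹281,000 × 14% = ₹39,340
  ₹370,100 × 28% = ₹103,628
  → ₹142,968

₹142,968 > ₹140,448, so the standard income tax governs.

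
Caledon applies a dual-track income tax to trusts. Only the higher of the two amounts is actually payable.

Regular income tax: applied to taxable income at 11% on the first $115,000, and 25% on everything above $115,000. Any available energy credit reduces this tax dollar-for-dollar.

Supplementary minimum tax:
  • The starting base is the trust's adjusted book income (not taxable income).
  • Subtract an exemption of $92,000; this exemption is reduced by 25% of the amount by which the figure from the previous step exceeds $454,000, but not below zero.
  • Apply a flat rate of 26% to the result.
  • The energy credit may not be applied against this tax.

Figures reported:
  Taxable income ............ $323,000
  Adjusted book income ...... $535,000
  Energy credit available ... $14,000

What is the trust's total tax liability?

Supplementary minimum tax:
  Base (adjusted book income): $535,000
  Exemption: $92,000 − 25% × ($535,000 − $454,000) = $92,000 − $20,250 = $71,750
  Base: $535,000 − $71,750 = $463,250
  $463,250 × 26% = $120,445

Regular income tax:
  $115,000 × 11% = $12,650
  $208,000 × 25% = $52,000
  → $64,650
  Less energy credit $14,000 → $50,650

$120,445 > $50,650, so the supplementary minimum tax is the binding amount.

$120,445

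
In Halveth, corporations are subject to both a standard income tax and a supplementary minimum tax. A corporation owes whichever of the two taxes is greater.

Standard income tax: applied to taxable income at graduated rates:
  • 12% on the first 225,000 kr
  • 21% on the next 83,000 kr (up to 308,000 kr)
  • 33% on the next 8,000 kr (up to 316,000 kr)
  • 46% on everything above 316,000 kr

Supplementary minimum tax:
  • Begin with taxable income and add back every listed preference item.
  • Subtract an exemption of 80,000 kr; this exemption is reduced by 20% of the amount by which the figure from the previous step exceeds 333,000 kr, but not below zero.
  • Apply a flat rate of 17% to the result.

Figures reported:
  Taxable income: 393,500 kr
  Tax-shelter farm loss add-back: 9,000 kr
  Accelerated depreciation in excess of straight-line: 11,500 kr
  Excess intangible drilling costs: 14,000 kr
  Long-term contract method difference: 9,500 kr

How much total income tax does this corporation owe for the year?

Standard income tax:
  225,000 kr × 12% = 27,000 kr
  83,000 kr × 21% = 17,430 kr
  8,000 kr × 33% = 2,640 kr
  77,500 kr × 46% = 35,650 kr
  → 82,720 kr

Supplementary minimum tax:
  Adjusted income: 393,500 kr + 9,000 kr + 11,500 kr + 14,000 kr + 9,500 kr = 437,500 kr
  Exemption: 80,000 kr − 20% × (437,500 kr − 333,000 kr) = 80,000 kr − 20,900 kr = 59,100 kr
  Base: 437,500 kr − 59,100 kr = 378,400 kr
  378,400 kr × 17% = 64,328 kr

82,720 kr > 64,328 kr, so the standard income tax governs.

82,720 kr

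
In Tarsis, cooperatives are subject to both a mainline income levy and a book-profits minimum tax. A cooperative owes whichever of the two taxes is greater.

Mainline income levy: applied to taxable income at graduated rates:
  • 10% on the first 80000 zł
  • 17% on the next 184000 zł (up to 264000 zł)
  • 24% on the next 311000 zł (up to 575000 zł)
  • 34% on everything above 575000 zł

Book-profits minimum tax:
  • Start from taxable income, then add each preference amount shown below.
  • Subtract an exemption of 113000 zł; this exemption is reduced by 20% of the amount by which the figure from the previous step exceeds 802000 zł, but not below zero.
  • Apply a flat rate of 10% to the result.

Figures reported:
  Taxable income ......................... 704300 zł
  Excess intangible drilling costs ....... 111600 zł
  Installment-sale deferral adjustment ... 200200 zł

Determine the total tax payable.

Book-profits minimum tax:
  Adjusted income: 704300 zł + 111600 zł + 200200 zł = 1016100 zł
  Exemption: 113000 zł − 20% × (1016100 zł − 802000 zł) = 113000 zł − 42820 zł = 70180 zł
  Base: 1016100 zł − 70180 zł = 945920 zł
  945920 zł × 10% = 94592 zł

Mainline income levy:
  80000 zł × 10% = 8000 zł
  184000 zł × 17% = 31280 zł
  311000 zł × 24% = 74640 zł
  129300 zł × 34% = 43962 zł
  → 157882 zł

157882 zł > 94592 zł, so the mainline income levy governs.

157882 zł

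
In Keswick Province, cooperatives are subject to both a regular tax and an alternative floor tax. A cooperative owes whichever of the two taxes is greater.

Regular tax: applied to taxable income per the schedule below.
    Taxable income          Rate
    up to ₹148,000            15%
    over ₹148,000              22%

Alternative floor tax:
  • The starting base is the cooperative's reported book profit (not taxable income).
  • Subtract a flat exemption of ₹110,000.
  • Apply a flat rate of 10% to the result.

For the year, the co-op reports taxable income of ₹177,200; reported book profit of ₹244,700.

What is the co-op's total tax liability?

₹28,624

Alternative floor tax:
  Base (reported book profit): ₹244,700
  Less exemption ₹110,000 → base ₹134,700
  ₹134,700 × 10% = ₹13,470

Regular tax:
  ₹148,000 × 15% = ₹22,200
  ₹29,200 × 22% = ₹6,424
  → ₹28,624

₹28,624 > ₹13,470, so the regular tax governs.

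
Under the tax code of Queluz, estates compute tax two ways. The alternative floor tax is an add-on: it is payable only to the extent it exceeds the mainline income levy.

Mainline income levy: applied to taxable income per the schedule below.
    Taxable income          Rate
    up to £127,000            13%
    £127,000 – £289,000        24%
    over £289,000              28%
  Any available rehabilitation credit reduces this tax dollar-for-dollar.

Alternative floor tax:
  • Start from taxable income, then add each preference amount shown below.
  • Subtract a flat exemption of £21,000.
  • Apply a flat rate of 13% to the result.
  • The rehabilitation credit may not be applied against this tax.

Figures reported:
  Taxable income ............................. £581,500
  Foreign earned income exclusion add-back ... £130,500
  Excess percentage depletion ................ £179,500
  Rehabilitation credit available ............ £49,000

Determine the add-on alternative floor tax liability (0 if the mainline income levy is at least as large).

£24,875

Alternative floor tax:
  Adjusted income: £581,500 + £130,500 + £179,500 = £891,500
  Less exemption £21,000 → base £870,500
  £870,500 × 13% = £113,165

Mainline income levy:
  £127,000 × 13% = £16,510
  £162,000 × 24% = £38,880
  £292,500 × 28% = £81,900
  → £137,290
  Less rehabilitation credit £49,000 → £88,290

Excess of alternative floor tax over mainline income levy: £113,165 − £88,290 = £24,875.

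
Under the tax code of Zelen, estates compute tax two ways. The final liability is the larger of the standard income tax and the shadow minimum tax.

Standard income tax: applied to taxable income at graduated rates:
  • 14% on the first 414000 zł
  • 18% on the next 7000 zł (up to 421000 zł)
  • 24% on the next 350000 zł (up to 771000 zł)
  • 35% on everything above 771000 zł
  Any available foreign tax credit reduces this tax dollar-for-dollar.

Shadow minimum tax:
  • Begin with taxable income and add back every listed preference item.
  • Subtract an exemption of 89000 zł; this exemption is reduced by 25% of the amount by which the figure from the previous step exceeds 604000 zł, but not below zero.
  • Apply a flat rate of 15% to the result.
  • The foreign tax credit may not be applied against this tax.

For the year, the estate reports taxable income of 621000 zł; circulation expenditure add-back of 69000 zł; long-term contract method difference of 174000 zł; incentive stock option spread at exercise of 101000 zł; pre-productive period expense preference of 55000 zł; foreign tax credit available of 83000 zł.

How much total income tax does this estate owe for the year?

Shadow minimum tax:
  Adjusted income: 621000 zł + 69000 zł + 174000 zł + 101000 zł + 55000 zł = 1020000 zł
  Exemption: 25% × (1020000 zł − 604000 zł) = 104000 zł ≥ 89000 zł, so the exemption is fully phased out
  Base: 1020000 zł − 0 zł = 1020000 zł
  1020000 zł × 15% = 153000 zł

Standard income tax:
  414000 zł × 14% = 57960 zł
  7000 zł × 18% = 1260 zł
  200000 zł × 24% = 48000 zł
  → 107220 zł
  Less foreign tax credit 83000 zł → 24220 zł

153000 zł > 24220 zł, so the shadow minimum tax is the binding amount.

153000 zł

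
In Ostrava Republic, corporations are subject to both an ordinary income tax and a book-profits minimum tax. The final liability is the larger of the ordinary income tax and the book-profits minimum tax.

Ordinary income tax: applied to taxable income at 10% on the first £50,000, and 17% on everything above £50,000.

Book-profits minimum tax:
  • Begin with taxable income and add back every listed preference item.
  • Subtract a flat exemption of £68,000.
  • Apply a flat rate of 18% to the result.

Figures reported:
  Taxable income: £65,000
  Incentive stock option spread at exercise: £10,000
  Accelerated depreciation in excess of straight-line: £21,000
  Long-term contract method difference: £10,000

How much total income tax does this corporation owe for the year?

Ordinary income tax:
  £50,000 × 10% = £5,000
  £15,000 × 17% = £2,550
  → £7,550

Book-profits minimum tax:
  Adjusted income: £65,000 + £10,000 + £21,000 + £10,000 = £106,000
  Less exemption £68,000 → base £38,000
  £38,000 × 18% = £6,840

£7,550 > £6,840, so the ordinary income tax governs.

£7,550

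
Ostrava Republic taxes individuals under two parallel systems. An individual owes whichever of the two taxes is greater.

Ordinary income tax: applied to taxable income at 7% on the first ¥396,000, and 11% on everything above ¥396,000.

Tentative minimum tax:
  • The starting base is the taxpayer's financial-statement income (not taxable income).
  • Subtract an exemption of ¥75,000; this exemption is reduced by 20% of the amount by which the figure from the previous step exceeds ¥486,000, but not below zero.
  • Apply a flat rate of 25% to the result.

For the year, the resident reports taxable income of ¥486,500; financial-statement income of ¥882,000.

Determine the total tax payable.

Ordinary income tax:
  ¥396,000 × 7% = ¥27,720
  ¥90,500 × 11% = ¥9,955
  → ¥37,675

Tentative minimum tax:
  Base (financial-statement income): ¥882,000
  Exemption: 20% × (¥882,000 − ¥486,000) = ¥79,200 ≥ ¥75,000, so the exemption is fully phased out
  Base: ¥882,000 − ¥0 = ¥882,000
  ¥882,000 × 25% = ¥220,500

¥220,500 > ¥37,675, so the tentative minimum tax is the binding amount.

¥220,500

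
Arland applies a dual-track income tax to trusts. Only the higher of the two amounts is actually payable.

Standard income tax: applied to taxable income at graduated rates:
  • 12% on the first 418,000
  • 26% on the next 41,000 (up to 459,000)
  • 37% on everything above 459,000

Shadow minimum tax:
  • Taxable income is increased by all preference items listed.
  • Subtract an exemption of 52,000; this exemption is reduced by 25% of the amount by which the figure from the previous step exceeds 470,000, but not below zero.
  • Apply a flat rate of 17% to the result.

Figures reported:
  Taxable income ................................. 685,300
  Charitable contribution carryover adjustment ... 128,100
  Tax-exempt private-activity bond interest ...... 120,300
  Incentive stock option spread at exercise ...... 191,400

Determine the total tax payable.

191,267

Standard income tax:
  418,000 × 12% = 50,160
  41,000 × 26% = 10,660
  226,300 × 37% = 83,731
  → 144,551

Shadow minimum tax:
  Adjusted income: 685,300 + 128,100 + 120,300 + 191,400 = 1,125,100
  Exemption: 25% × (1,125,100 − 470,000) = 163,775 ≥ 52,000, so the exemption is fully phased out
  Base: 1,125,100 − 0 = 1,125,100
  1,125,100 × 17% = 191,267

191,267 > 144,551, so the shadow minimum tax is the binding amount.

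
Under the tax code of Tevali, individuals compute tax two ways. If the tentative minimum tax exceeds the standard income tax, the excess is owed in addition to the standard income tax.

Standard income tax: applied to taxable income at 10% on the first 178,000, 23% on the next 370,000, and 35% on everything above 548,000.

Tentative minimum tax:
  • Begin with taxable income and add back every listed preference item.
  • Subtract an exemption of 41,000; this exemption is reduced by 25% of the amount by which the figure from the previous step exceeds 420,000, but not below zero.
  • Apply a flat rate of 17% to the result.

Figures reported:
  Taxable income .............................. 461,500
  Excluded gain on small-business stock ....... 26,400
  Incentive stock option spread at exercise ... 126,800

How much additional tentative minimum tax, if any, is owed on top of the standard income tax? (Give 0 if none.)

21,494

Standard income tax:
  178,000 × 10% = 17,800
  283,500 × 23% = 65,205
  → 83,005

Tentative minimum tax:
  Adjusted income: 461,500 + 26,400 + 126,800 = 614,700
  Exemption: 25% × (614,700 − 420,000) = 48,675 ≥ 41,000, so the exemption is fully phased out
  Base: 614,700 − 0 = 614,700
  614,700 × 17% = 104,499

Excess of tentative minimum tax over standard income tax: 104,499 − 83,005 = 21,494.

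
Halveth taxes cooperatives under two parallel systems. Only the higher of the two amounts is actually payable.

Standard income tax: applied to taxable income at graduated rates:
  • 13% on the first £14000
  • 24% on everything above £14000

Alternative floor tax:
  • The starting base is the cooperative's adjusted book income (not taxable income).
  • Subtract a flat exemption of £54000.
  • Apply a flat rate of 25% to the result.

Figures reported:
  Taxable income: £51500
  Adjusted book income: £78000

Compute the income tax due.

Alternative floor tax:
  Base (adjusted book income): £78000
  Less exemption £54000 → base £24000
  £24000 × 25% = £6000

Standard income tax:
  £14000 × 13% = £1820
  £37500 × 24% = £9000
  → £10820

£10820 > £6000, so the standard income tax governs.

£10820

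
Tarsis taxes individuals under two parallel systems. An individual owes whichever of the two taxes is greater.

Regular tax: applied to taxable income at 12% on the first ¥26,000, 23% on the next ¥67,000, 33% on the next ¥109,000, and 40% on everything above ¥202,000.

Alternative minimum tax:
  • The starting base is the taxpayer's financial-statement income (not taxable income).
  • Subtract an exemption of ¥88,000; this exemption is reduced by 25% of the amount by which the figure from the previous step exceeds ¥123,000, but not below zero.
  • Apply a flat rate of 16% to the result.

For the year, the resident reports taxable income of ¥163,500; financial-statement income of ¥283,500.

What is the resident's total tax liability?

¥41,795

Alternative minimum tax:
  Base (financial-statement income): ¥283,500
  Exemption: ¥88,000 − 25% × (¥283,500 − ¥123,000) = ¥88,000 − ¥40,125 = ¥47,875
  Base: ¥283,500 − ¥47,875 = ¥235,625
  ¥235,625 × 16% = ¥37,700

Regular tax:
  ¥26,000 × 12% = ¥3,120
  ¥67,000 × 23% = ¥15,410
  ¥70,500 × 33% = ¥23,265
  → ¥41,795

¥41,795 > ¥37,700, so the regular tax governs.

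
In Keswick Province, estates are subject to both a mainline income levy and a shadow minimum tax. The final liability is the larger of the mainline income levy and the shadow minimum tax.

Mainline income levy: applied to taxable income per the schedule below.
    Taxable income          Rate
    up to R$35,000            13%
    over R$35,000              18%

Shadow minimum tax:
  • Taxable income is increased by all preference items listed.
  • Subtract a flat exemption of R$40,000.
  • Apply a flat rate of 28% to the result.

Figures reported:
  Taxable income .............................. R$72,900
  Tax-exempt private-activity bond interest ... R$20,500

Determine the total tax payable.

Mainline income levy:
  R$35,000 × 13% = R$4,550
  R$37,900 × 18% = R$6,822
  → R$11,372

Shadow minimum tax:
  Adjusted income: R$72,900 + R$20,500 = R$93,400
  Less exemption R$40,000 → base R$53,400
  R$53,400 × 28% = R$14,952

R$14,952 > R$11,372, so the shadow minimum tax is the binding amount.

R$14,952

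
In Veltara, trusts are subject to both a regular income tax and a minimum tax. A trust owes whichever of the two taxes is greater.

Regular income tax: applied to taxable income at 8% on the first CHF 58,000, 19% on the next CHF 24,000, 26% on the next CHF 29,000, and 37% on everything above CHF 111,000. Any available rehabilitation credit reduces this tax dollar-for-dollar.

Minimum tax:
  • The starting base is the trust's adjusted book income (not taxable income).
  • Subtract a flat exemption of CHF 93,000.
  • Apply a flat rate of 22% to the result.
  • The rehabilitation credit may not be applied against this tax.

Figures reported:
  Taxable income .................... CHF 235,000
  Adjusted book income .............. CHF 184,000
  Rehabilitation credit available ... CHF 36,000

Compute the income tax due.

CHF 26,620

Minimum tax:
  Base (adjusted book income): CHF 184,000
  Less exemption CHF 93,000 → base CHF 91,000
  CHF 91,000 × 22% = CHF 20,020

Regular income tax:
  CHF 58,000 × 8% = CHF 4,640
  CHF 24,000 × 19% = CHF 4,560
  CHF 29,000 × 26% = CHF 7,540
  CHF 124,000 × 37% = CHF 45,880
  → CHF 62,620
  Less rehabilitation credit CHF 36,000 → CHF 26,620

CHF 26,620 > CHF 20,020, so the regular income tax governs.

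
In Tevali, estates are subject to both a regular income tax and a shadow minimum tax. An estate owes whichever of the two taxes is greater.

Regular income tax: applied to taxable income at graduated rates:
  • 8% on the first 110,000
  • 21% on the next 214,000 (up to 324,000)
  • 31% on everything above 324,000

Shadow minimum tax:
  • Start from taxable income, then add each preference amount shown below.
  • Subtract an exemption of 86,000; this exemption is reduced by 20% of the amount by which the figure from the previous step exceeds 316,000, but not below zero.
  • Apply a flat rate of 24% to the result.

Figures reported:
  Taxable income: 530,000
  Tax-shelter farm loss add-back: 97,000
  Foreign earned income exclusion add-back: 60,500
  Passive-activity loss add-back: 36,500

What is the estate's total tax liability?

Shadow minimum tax:
  Adjusted income: 530,000 + 97,000 + 60,500 + 36,500 = 724,000
  Exemption: 86,000 − 20% × (724,000 − 316,000) = 86,000 − 81,600 = 4,400
  Base: 724,000 − 4,400 = 719,600
  719,600 × 24% = 172,704

Regular income tax:
  110,000 × 8% = 8,800
  214,000 × 21% = 44,940
  206,000 × 31% = 63,860
  → 117,600

172,704 > 117,600, so the shadow minimum tax is the binding amount.

172,704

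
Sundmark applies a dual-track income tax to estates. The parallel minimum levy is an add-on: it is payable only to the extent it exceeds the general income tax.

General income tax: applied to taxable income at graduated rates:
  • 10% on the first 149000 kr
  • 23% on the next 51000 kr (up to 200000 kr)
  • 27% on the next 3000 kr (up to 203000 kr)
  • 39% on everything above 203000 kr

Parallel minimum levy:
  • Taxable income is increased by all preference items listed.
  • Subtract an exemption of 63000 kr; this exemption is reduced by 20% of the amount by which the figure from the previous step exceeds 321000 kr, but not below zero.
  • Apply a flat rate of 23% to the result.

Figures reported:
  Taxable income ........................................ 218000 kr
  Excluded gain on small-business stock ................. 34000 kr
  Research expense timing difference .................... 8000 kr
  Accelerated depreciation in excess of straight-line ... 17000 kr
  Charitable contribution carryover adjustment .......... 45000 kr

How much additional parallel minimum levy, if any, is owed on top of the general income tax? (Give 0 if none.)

26326 kr

General income tax:
  149000 kr × 10% = 14900 kr
  51000 kr × 23% = 11730 kr
  3000 kr × 27% = 810 kr
  15000 kr × 39% = 5850 kr
  → 33290 kr

Parallel minimum levy:
  Adjusted income: 218000 kr + 34000 kr + 8000 kr + 17000 kr + 45000 kr = 322000 kr
  Exemption: 63000 kr − 20% × (322000 kr − 321000 kr) = 63000 kr − 200 kr = 62800 kr
  Base: 322000 kr − 62800 kr = 259200 kr
  259200 kr × 23% = 59616 kr

Excess of parallel minimum levy over general income tax: 59616 kr − 33290 kr = 26326 kr.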